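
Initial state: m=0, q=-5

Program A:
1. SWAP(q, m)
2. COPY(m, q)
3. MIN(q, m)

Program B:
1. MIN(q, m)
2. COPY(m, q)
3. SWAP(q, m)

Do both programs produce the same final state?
No

Program A final state: m=0, q=0
Program B final state: m=-5, q=-5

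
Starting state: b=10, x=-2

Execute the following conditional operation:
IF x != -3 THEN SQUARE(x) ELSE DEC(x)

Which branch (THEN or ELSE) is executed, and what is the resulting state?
Branch: THEN, Final state: b=10, x=4

Evaluating condition: x != -3
x = -2
Condition is True, so THEN branch executes
After SQUARE(x): b=10, x=4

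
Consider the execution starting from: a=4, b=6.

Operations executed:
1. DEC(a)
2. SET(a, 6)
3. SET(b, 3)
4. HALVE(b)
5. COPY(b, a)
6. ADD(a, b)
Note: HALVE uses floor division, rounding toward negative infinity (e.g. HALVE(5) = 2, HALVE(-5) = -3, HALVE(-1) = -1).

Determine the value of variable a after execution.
a = 12

Tracing execution:
Step 1: DEC(a) → a = 3
Step 2: SET(a, 6) → a = 6
Step 3: SET(b, 3) → a = 6
Step 4: HALVE(b) → a = 6
Step 5: COPY(b, a) → a = 6
Step 6: ADD(a, b) → a = 12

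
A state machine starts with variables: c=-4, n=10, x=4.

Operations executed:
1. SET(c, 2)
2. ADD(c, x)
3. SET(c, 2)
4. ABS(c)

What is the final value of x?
x = 4

Tracing execution:
Step 1: SET(c, 2) → x = 4
Step 2: ADD(c, x) → x = 4
Step 3: SET(c, 2) → x = 4
Step 4: ABS(c) → x = 4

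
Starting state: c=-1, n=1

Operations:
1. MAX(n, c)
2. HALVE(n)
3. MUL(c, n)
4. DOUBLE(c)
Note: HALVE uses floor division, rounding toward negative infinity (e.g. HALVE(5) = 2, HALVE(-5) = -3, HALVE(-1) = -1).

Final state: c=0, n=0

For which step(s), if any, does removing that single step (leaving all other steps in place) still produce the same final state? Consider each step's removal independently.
Step(s) 1, 4

Testing removal of each single step:
Without step 1: final = c=0, n=0 (same)
Without step 2: final = c=-2, n=1 (different)
Without step 3: final = c=-2, n=0 (different)
Without step 4: final = c=0, n=0 (same)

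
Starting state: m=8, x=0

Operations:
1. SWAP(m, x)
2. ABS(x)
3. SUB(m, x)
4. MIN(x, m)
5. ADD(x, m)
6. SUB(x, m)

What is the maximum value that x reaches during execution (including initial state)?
8

Values of x at each step:
Initial: x = 0
After step 1: x = 8 ← maximum
After step 2: x = 8
After step 3: x = 8
After step 4: x = -8
After step 5: x = -16
After step 6: x = -8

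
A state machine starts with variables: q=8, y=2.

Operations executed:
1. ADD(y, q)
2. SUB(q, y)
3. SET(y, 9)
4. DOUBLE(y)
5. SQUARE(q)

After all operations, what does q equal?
q = 4

Tracing execution:
Step 1: ADD(y, q) → q = 8
Step 2: SUB(q, y) → q = -2
Step 3: SET(y, 9) → q = -2
Step 4: DOUBLE(y) → q = -2
Step 5: SQUARE(q) → q = 4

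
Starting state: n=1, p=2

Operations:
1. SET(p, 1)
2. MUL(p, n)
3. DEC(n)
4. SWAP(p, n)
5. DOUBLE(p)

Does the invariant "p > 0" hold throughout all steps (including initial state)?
No, violated after step 4

The invariant is violated after step 4.

State at each step:
Initial: n=1, p=2
After step 1: n=1, p=1
After step 2: n=1, p=1
After step 3: n=0, p=1
After step 4: n=1, p=0
After step 5: n=1, p=0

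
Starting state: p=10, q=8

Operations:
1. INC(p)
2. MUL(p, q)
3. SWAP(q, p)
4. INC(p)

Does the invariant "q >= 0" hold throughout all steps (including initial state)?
Yes

The invariant holds at every step.

State at each step:
Initial: p=10, q=8
After step 1: p=11, q=8
After step 2: p=88, q=8
After step 3: p=8, q=88
After step 4: p=9, q=88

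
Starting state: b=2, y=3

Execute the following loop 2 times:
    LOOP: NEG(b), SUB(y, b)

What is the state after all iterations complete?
b=2, y=3

Iteration trace:
Start: b=2, y=3
After iteration 1: b=-2, y=5
After iteration 2: b=2, y=3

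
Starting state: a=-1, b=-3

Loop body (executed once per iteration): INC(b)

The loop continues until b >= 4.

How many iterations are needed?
7

Tracing iterations:
Initial: a=-1, b=-3
After iteration 1: a=-1, b=-2
After iteration 2: a=-1, b=-1
After iteration 3: a=-1, b=0
After iteration 4: a=-1, b=1
After iteration 5: a=-1, b=2
After iteration 6: a=-1, b=3
After iteration 7: a=-1, b=4
b >= 4 now holds, so the loop exits after 7 iterations.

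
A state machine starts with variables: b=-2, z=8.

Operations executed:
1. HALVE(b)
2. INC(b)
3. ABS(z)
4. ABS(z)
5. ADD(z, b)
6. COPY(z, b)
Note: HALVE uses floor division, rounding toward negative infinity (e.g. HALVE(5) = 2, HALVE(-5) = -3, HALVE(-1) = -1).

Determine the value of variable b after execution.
b = 0

Tracing execution:
Step 1: HALVE(b) → b = -1
Step 2: INC(b) → b = 0
Step 3: ABS(z) → b = 0
Step 4: ABS(z) → b = 0
Step 5: ADD(z, b) → b = 0
Step 6: COPY(z, b) → b = 0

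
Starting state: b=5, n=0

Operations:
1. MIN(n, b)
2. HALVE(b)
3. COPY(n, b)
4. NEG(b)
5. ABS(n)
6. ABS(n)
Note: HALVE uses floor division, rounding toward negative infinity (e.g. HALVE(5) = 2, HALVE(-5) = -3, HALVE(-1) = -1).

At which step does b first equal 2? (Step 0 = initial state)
Step 2

Tracing b:
Initial: b = 5
After step 1: b = 5
After step 2: b = 2 ← first occurrence
After step 3: b = 2
After step 4: b = -2
After step 5: b = -2
After step 6: b = -2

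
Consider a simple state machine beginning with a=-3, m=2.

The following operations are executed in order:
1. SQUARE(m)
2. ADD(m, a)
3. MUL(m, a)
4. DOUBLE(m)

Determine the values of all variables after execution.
{a: -3, m: -6}

Step-by-step execution:
Initial: a=-3, m=2
After step 1 (SQUARE(m)): a=-3, m=4
After step 2 (ADD(m, a)): a=-3, m=1
After step 3 (MUL(m, a)): a=-3, m=-3
After step 4 (DOUBLE(m)): a=-3, m=-6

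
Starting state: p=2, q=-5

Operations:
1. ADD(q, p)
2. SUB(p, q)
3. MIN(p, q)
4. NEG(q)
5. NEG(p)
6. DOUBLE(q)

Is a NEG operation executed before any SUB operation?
No

First NEG: step 4
First SUB: step 2
Since 4 > 2, SUB comes first.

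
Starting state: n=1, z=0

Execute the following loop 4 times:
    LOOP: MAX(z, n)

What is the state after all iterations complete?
n=1, z=1

Iteration trace:
Start: n=1, z=0
After iteration 1: n=1, z=1
After iteration 2: n=1, z=1
After iteration 3: n=1, z=1
After iteration 4: n=1, z=1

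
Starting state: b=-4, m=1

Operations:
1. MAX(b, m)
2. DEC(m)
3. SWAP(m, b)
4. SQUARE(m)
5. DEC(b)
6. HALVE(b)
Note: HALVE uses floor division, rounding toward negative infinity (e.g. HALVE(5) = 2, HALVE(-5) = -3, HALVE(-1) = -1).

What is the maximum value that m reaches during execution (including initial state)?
1

Values of m at each step:
Initial: m = 1 ← maximum
After step 1: m = 1
After step 2: m = 0
After step 3: m = 1
After step 4: m = 1
After step 5: m = 1
After step 6: m = 1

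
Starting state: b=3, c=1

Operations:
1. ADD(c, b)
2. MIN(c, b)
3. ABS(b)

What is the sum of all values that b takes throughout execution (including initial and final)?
12

Values of b at each step:
Initial: b = 3
After step 1: b = 3
After step 2: b = 3
After step 3: b = 3
Sum = 3 + 3 + 3 + 3 = 12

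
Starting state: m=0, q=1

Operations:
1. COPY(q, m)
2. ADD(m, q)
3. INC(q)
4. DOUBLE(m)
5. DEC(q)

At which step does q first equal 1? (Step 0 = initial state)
Step 0

Tracing q:
Initial: q = 1 ← first occurrence
After step 1: q = 0
After step 2: q = 0
After step 3: q = 1
After step 4: q = 1
After step 5: q = 0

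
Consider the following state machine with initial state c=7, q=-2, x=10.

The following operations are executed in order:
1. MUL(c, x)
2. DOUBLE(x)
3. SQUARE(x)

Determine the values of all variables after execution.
{c: 70, q: -2, x: 400}

Step-by-step execution:
Initial: c=7, q=-2, x=10
After step 1 (MUL(c, x)): c=70, q=-2, x=10
After step 2 (DOUBLE(x)): c=70, q=-2, x=20
After step 3 (SQUARE(x)): c=70, q=-2, x=400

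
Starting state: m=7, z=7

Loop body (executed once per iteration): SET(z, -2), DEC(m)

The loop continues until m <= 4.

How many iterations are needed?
3

Tracing iterations:
Initial: m=7, z=7
After iteration 1: m=6, z=-2
After iteration 2: m=5, z=-2
After iteration 3: m=4, z=-2
m <= 4 now holds, so the loop exits after 3 iterations.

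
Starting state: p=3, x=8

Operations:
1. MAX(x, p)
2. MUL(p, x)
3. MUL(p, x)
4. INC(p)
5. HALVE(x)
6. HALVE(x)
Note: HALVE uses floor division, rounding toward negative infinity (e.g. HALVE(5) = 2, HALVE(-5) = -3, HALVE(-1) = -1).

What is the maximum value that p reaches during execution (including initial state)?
193

Values of p at each step:
Initial: p = 3
After step 1: p = 3
After step 2: p = 24
After step 3: p = 192
After step 4: p = 193 ← maximum
After step 5: p = 193
After step 6: p = 193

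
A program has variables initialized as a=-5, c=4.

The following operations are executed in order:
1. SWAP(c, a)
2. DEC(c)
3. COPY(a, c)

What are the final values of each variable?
{a: -6, c: -6}

Step-by-step execution:
Initial: a=-5, c=4
After step 1 (SWAP(c, a)): a=4, c=-5
After step 2 (DEC(c)): a=4, c=-6
After step 3 (COPY(a, c)): a=-6, c=-6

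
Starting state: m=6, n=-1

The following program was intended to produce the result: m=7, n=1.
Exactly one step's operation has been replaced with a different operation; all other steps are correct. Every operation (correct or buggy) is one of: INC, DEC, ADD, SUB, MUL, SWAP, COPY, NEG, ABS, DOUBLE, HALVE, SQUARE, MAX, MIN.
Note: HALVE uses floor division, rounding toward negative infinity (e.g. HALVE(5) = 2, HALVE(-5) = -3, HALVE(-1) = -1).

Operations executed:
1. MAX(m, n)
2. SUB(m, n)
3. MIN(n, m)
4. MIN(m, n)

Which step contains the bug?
Step 4

Trace with buggy code:
Initial: m=6, n=-1
After step 1: m=6, n=-1
After step 2: m=7, n=-1
After step 3: m=7, n=-1
After step 4: m=-1, n=-1
Actual final m=-1, n=-1 ≠ expected m=7, n=1.
Step 4 is the only position where a single-operation replacement can produce the expected result.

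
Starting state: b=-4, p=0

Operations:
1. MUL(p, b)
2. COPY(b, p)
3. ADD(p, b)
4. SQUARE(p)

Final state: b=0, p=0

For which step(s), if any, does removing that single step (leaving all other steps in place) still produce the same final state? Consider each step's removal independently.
Step(s) 1, 3, 4

Testing removal of each single step:
Without step 1: final = b=0, p=0 (same)
Without step 2: final = b=-4, p=16 (different)
Without step 3: final = b=0, p=0 (same)
Without step 4: final = b=0, p=0 (same)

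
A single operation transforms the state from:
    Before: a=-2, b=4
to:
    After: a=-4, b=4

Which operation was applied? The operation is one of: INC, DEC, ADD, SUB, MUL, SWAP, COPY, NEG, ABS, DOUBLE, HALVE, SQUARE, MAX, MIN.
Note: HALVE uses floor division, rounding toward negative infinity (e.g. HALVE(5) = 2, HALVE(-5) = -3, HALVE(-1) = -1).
DOUBLE(a)

Analyzing the change:
Before: a=-2, b=4
After: a=-4, b=4
Variable a changed from -2 to -4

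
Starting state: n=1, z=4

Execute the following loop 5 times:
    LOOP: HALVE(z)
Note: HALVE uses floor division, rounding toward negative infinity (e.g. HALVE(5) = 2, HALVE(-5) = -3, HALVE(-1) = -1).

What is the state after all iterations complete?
n=1, z=0

Iteration trace:
Start: n=1, z=4
After iteration 1: n=1, z=2
After iteration 2: n=1, z=1
After iteration 3: n=1, z=0
After iteration 4: n=1, z=0
After iteration 5: n=1, z=0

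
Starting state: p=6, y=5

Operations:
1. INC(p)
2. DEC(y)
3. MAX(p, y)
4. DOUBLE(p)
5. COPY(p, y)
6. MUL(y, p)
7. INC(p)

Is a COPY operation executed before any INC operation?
No

First COPY: step 5
First INC: step 1
Since 5 > 1, INC comes first.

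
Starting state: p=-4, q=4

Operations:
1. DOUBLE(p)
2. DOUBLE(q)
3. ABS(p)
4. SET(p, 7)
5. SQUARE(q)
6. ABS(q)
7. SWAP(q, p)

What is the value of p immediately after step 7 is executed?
p = 64

Tracing p through execution:
Initial: p = -4
After step 1 (DOUBLE(p)): p = -8
After step 2 (DOUBLE(q)): p = -8
After step 3 (ABS(p)): p = 8
After step 4 (SET(p, 7)): p = 7
After step 5 (SQUARE(q)): p = 7
After step 6 (ABS(q)): p = 7
After step 7 (SWAP(q, p)): p = 64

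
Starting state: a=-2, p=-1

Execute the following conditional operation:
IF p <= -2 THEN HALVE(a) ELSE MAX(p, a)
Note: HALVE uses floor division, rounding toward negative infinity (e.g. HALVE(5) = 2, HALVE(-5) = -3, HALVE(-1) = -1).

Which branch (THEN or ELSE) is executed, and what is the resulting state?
Branch: ELSE, Final state: a=-2, p=-1

Evaluating condition: p <= -2
p = -1
Condition is False, so ELSE branch executes
After MAX(p, a): a=-2, p=-1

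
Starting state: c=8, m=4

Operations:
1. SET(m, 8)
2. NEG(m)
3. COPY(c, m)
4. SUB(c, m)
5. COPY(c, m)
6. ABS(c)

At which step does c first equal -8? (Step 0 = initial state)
Step 3

Tracing c:
Initial: c = 8
After step 1: c = 8
After step 2: c = 8
After step 3: c = -8 ← first occurrence
After step 4: c = 0
After step 5: c = -8
After step 6: c = 8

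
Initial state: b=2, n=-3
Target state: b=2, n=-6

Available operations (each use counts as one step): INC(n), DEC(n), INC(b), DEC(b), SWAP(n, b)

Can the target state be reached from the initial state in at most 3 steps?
Yes

Path (3 steps): DEC(n) → DEC(n) → DEC(n)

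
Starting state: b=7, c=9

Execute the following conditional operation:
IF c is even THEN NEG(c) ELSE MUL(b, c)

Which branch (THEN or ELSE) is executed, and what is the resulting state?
Branch: ELSE, Final state: b=63, c=9

Evaluating condition: c is even
Condition is False, so ELSE branch executes
After MUL(b, c): b=63, c=9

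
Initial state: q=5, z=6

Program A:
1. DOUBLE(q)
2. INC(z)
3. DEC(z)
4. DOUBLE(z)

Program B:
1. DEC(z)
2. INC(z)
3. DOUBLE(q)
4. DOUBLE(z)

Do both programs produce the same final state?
Yes

Program A final state: q=10, z=12
Program B final state: q=10, z=12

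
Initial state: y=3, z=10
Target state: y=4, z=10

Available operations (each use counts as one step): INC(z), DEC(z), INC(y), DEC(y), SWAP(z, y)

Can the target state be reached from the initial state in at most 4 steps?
Yes

Path (1 step): INC(y)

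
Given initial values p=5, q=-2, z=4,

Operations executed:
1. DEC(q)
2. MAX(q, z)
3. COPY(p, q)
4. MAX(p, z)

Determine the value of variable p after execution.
p = 4

Tracing execution:
Step 1: DEC(q) → p = 5
Step 2: MAX(q, z) → p = 5
Step 3: COPY(p, q) → p = 4
Step 4: MAX(p, z) → p = 4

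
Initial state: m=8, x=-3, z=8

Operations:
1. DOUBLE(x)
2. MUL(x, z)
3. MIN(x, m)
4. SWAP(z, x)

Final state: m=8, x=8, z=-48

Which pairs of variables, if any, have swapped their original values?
None

Comparing initial and final values:
z: 8 → -48
m: 8 → 8
x: -3 → 8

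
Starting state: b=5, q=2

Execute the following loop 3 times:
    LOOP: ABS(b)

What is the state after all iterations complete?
b=5, q=2

Iteration trace:
Start: b=5, q=2
After iteration 1: b=5, q=2
After iteration 2: b=5, q=2
After iteration 3: b=5, q=2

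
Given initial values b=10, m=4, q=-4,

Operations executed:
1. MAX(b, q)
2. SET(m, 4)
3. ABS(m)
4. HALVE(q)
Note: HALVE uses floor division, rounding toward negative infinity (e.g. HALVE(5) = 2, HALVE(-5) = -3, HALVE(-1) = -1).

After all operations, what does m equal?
m = 4

Tracing execution:
Step 1: MAX(b, q) → m = 4
Step 2: SET(m, 4) → m = 4
Step 3: ABS(m) → m = 4
Step 4: HALVE(q) → m = 4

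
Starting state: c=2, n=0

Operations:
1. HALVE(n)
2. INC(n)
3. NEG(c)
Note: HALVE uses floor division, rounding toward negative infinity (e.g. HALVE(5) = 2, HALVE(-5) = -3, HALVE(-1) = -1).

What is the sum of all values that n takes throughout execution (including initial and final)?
2

Values of n at each step:
Initial: n = 0
After step 1: n = 0
After step 2: n = 1
After step 3: n = 1
Sum = 0 + 0 + 1 + 1 = 2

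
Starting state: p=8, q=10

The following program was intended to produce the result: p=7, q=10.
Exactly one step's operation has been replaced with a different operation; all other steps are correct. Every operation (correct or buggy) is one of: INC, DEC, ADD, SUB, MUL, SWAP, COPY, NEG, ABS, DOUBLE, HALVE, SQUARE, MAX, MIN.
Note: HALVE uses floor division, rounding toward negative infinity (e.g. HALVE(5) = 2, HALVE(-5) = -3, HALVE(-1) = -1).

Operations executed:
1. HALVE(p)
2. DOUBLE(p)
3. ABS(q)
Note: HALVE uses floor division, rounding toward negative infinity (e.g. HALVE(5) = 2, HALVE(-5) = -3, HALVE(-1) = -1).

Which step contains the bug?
Step 3

Trace with buggy code:
Initial: p=8, q=10
After step 1: p=4, q=10
After step 2: p=8, q=10
After step 3: p=8, q=10
Actual final p=8, q=10 ≠ expected p=7, q=10.
Step 3 is the only position where a single-operation replacement can produce the expected result.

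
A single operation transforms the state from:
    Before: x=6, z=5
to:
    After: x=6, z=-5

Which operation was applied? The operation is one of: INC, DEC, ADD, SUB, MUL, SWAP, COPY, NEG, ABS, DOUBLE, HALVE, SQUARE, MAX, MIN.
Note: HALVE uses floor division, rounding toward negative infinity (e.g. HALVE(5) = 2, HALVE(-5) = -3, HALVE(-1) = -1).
NEG(z)

Analyzing the change:
Before: x=6, z=5
After: x=6, z=-5
Variable z changed from 5 to -5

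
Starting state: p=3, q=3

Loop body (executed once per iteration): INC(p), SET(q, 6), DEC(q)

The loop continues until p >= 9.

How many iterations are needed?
6

Tracing iterations:
Initial: p=3, q=3
After iteration 1: p=4, q=5
After iteration 2: p=5, q=5
After iteration 3: p=6, q=5
After iteration 4: p=7, q=5
After iteration 5: p=8, q=5
After iteration 6: p=9, q=5
p >= 9 now holds, so the loop exits after 6 iterations.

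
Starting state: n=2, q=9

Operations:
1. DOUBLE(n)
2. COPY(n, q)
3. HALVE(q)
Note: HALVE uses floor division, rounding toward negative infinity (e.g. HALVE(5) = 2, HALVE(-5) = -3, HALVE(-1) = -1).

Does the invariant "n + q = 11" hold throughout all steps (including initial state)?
No, violated after step 1

The invariant is violated after step 1.

State at each step:
Initial: n=2, q=9
After step 1: n=4, q=9
After step 2: n=9, q=9
After step 3: n=9, q=4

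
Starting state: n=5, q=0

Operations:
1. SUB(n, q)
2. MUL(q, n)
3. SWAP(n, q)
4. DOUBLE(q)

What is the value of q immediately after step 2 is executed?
q = 0

Tracing q through execution:
Initial: q = 0
After step 1 (SUB(n, q)): q = 0
After step 2 (MUL(q, n)): q = 0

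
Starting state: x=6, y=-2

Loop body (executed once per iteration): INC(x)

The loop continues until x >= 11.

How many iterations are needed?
5

Tracing iterations:
Initial: x=6, y=-2
After iteration 1: x=7, y=-2
After iteration 2: x=8, y=-2
After iteration 3: x=9, y=-2
After iteration 4: x=10, y=-2
After iteration 5: x=11, y=-2
x >= 11 now holds, so the loop exits after 5 iterations.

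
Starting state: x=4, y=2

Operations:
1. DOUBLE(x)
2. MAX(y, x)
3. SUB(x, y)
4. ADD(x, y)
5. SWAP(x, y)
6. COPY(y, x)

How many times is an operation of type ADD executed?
1

Counting ADD operations:
Step 4: ADD(x, y) ← ADD
Total: 1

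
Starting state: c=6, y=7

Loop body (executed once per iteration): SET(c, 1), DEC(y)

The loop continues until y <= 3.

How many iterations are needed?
4

Tracing iterations:
Initial: c=6, y=7
After iteration 1: c=1, y=6
After iteration 2: c=1, y=5
After iteration 3: c=1, y=4
After iteration 4: c=1, y=3
y <= 3 now holds, so the loop exits after 4 iterations.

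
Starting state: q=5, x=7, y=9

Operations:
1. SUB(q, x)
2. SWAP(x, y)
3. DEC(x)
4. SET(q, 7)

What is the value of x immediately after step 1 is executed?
x = 7

Tracing x through execution:
Initial: x = 7
After step 1 (SUB(q, x)): x = 7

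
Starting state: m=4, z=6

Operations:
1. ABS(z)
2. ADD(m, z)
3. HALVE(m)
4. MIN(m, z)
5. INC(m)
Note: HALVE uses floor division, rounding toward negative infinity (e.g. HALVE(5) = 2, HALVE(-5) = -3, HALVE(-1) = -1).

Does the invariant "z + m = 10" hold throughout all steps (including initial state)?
No, violated after step 2

The invariant is violated after step 2.

State at each step:
Initial: m=4, z=6
After step 1: m=4, z=6
After step 2: m=10, z=6
After step 3: m=5, z=6
After step 4: m=5, z=6
After step 5: m=6, z=6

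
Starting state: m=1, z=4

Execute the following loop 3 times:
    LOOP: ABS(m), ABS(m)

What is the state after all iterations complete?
m=1, z=4

Iteration trace:
Start: m=1, z=4
After iteration 1: m=1, z=4
After iteration 2: m=1, z=4
After iteration 3: m=1, z=4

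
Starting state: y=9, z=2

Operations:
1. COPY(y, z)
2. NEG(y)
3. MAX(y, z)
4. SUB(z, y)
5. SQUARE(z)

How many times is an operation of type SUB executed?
1

Counting SUB operations:
Step 4: SUB(z, y) ← SUB
Total: 1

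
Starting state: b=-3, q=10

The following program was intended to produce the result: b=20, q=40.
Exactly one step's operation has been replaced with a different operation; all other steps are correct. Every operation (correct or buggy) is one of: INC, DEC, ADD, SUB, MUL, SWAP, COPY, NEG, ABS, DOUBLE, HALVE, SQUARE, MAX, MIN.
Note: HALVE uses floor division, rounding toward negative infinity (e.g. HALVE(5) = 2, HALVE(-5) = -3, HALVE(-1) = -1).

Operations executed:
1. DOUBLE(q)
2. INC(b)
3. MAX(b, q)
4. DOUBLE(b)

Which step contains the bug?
Step 4

Trace with buggy code:
Initial: b=-3, q=10
After step 1: b=-3, q=20
After step 2: b=-2, q=20
After step 3: b=20, q=20
After step 4: b=40, q=20
Actual final b=40, q=20 ≠ expected b=20, q=40.
Step 4 is the only position where a single-operation replacement can produce the expected result.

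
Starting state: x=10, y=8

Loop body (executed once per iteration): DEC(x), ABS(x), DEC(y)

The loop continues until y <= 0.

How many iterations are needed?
8

Tracing iterations:
Initial: x=10, y=8
After iteration 1: x=9, y=7
After iteration 2: x=8, y=6
After iteration 3: x=7, y=5
After iteration 4: x=6, y=4
After iteration 5: x=5, y=3
After iteration 6: x=4, y=2
After iteration 7: x=3, y=1
After iteration 8: x=2, y=0
y <= 0 now holds, so the loop exits after 8 iterations.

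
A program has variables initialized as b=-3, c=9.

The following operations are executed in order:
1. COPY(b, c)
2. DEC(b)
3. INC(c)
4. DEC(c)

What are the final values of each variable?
{b: 8, c: 9}

Step-by-step execution:
Initial: b=-3, c=9
After step 1 (COPY(b, c)): b=9, c=9
After step 2 (DEC(b)): b=8, c=9
After step 3 (INC(c)): b=8, c=10
After step 4 (DEC(c)): b=8, c=9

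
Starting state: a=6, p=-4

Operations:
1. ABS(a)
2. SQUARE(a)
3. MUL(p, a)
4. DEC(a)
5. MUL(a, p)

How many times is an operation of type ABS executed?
1

Counting ABS operations:
Step 1: ABS(a) ← ABS
Total: 1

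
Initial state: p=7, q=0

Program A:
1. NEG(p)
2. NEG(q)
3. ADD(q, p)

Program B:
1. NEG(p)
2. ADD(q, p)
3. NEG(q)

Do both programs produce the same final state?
No

Program A final state: p=-7, q=-7
Program B final state: p=-7, q=7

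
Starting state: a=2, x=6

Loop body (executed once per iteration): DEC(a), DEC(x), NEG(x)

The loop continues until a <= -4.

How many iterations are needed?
6

Tracing iterations:
Initial: a=2, x=6
After iteration 1: a=1, x=-5
After iteration 2: a=0, x=6
After iteration 3: a=-1, x=-5
After iteration 4: a=-2, x=6
After iteration 5: a=-3, x=-5
After iteration 6: a=-4, x=6
a <= -4 now holds, so the loop exits after 6 iterations.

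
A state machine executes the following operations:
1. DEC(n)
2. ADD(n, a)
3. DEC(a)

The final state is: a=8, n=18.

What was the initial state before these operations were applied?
a=9, n=10

Working backwards:
Final state: a=8, n=18
Before step 3 (DEC(a)): a=9, n=18
Before step 2 (ADD(n, a)): a=9, n=9
Before step 1 (DEC(n)): a=9, n=10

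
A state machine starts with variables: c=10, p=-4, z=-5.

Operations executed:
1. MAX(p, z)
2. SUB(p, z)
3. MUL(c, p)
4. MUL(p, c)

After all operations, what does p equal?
p = 10

Tracing execution:
Step 1: MAX(p, z) → p = -4
Step 2: SUB(p, z) → p = 1
Step 3: MUL(c, p) → p = 1
Step 4: MUL(p, c) → p = 10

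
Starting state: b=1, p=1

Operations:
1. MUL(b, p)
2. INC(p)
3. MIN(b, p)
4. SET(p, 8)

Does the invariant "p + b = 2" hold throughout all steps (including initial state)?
No, violated after step 2

The invariant is violated after step 2.

State at each step:
Initial: b=1, p=1
After step 1: b=1, p=1
After step 2: b=1, p=2
After step 3: b=1, p=2
After step 4: b=1, p=8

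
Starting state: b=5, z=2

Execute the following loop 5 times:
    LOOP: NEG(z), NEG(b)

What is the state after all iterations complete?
b=-5, z=-2

Iteration trace:
Start: b=5, z=2
After iteration 1: b=-5, z=-2
After iteration 2: b=5, z=2
After iteration 3: b=-5, z=-2
After iteration 4: b=5, z=2
After iteration 5: b=-5, z=-2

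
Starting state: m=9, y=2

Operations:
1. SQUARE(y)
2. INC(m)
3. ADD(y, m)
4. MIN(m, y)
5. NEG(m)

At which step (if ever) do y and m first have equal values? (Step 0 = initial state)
Never

y and m never become equal during execution.

Comparing values at each step:
Initial: y=2, m=9
After step 1: y=4, m=9
After step 2: y=4, m=10
After step 3: y=14, m=10
After step 4: y=14, m=10
After step 5: y=14, m=-10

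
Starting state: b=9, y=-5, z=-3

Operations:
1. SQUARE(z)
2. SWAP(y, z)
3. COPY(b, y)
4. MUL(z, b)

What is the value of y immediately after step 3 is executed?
y = 9

Tracing y through execution:
Initial: y = -5
After step 1 (SQUARE(z)): y = -5
After step 2 (SWAP(y, z)): y = 9
After step 3 (COPY(b, y)): y = 9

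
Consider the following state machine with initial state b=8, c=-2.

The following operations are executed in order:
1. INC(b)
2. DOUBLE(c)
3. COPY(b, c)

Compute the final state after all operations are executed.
{b: -4, c: -4}

Step-by-step execution:
Initial: b=8, c=-2
After step 1 (INC(b)): b=9, c=-2
After step 2 (DOUBLE(c)): b=9, c=-4
After step 3 (COPY(b, c)): b=-4, c=-4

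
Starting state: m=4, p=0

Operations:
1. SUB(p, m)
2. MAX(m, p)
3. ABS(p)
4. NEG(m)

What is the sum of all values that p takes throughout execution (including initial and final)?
0

Values of p at each step:
Initial: p = 0
After step 1: p = -4
After step 2: p = -4
After step 3: p = 4
After step 4: p = 4
Sum = 0 + -4 + -4 + 4 + 4 = 0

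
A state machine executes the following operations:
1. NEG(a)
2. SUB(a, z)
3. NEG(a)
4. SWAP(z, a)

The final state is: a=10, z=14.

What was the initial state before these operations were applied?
a=4, z=10

Working backwards:
Final state: a=10, z=14
Before step 4 (SWAP(z, a)): a=14, z=10
Before step 3 (NEG(a)): a=-14, z=10
Before step 2 (SUB(a, z)): a=-4, z=10
Before step 1 (NEG(a)): a=4, z=10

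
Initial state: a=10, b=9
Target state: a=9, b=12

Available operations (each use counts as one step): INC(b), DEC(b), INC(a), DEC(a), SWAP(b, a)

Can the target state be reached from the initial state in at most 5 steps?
Yes

Path (3 steps): INC(a) → INC(a) → SWAP(b, a)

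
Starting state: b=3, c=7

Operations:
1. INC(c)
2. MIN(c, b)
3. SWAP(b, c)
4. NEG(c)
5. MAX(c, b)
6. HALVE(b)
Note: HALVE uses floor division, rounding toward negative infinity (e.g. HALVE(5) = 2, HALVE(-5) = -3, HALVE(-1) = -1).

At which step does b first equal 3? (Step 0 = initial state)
Step 0

Tracing b:
Initial: b = 3 ← first occurrence
After step 1: b = 3
After step 2: b = 3
After step 3: b = 3
After step 4: b = 3
After step 5: b = 3
After step 6: b = 1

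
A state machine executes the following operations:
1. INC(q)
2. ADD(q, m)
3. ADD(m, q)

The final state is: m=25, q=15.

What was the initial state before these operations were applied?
m=10, q=4

Working backwards:
Final state: m=25, q=15
Before step 3 (ADD(m, q)): m=10, q=15
Before step 2 (ADD(q, m)): m=10, q=5
Before step 1 (INC(q)): m=10, q=4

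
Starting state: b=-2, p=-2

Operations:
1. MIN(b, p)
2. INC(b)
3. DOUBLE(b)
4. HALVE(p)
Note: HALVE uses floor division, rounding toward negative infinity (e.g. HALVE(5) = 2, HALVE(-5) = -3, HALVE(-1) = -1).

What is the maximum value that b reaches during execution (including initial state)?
-1

Values of b at each step:
Initial: b = -2
After step 1: b = -2
After step 2: b = -1 ← maximum
After step 3: b = -2
After step 4: b = -2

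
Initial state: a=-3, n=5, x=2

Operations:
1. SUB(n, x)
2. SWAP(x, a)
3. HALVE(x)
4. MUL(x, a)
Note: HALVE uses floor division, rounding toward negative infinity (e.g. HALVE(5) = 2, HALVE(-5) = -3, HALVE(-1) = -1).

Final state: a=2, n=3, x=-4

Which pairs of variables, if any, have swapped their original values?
None

Comparing initial and final values:
a: -3 → 2
n: 5 → 3
x: 2 → -4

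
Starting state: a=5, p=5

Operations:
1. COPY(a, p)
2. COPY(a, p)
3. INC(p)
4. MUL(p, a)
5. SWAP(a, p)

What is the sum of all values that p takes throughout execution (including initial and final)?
56

Values of p at each step:
Initial: p = 5
After step 1: p = 5
After step 2: p = 5
After step 3: p = 6
After step 4: p = 30
After step 5: p = 5
Sum = 5 + 5 + 5 + 6 + 30 + 5 = 56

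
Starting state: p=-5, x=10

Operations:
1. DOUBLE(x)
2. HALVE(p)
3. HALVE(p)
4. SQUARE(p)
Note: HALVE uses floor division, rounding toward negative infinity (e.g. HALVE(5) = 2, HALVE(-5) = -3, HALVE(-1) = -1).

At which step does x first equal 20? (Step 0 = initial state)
Step 1

Tracing x:
Initial: x = 10
After step 1: x = 20 ← first occurrence
After step 2: x = 20
After step 3: x = 20
After step 4: x = 20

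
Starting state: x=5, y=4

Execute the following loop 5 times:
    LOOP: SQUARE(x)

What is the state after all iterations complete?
x=23283064365386962890625, y=4

Iteration trace:
Start: x=5, y=4
After iteration 1: x=25, y=4
After iteration 2: x=625, y=4
After iteration 3: x=390625, y=4
After iteration 4: x=152587890625, y=4
After iteration 5: x=23283064365386962890625, y=4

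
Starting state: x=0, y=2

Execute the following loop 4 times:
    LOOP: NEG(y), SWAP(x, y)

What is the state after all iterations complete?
x=0, y=2

Iteration trace:
Start: x=0, y=2
After iteration 1: x=-2, y=0
After iteration 2: x=0, y=-2
After iteration 3: x=2, y=0
After iteration 4: x=0, y=2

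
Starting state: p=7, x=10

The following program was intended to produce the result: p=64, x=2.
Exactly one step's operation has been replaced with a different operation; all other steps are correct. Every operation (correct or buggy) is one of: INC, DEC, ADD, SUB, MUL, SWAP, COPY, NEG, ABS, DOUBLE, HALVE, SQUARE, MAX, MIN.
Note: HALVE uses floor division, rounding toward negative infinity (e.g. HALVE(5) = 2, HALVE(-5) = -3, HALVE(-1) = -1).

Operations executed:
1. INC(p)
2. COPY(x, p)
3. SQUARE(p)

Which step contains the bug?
Step 2

Trace with buggy code:
Initial: p=7, x=10
After step 1: p=8, x=10
After step 2: p=8, x=8
After step 3: p=64, x=8
Actual final p=64, x=8 ≠ expected p=64, x=2.
Step 2 is the only position where a single-operation replacement can produce the expected result.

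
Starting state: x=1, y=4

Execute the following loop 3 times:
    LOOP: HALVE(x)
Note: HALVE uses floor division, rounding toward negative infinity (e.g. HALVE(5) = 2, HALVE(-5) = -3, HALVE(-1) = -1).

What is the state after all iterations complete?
x=0, y=4

Iteration trace:
Start: x=1, y=4
After iteration 1: x=0, y=4
After iteration 2: x=0, y=4
After iteration 3: x=0, y=4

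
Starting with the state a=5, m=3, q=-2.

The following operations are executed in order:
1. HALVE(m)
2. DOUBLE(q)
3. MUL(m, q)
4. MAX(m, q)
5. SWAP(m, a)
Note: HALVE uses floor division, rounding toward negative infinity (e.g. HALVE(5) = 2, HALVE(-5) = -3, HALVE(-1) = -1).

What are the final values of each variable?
{a: -4, m: 5, q: -4}

Step-by-step execution:
Initial: a=5, m=3, q=-2
After step 1 (HALVE(m)): a=5, m=1, q=-2
After step 2 (DOUBLE(q)): a=5, m=1, q=-4
After step 3 (MUL(m, q)): a=5, m=-4, q=-4
After step 4 (MAX(m, q)): a=5, m=-4, q=-4
After step 5 (SWAP(m, a)): a=-4, m=5, q=-4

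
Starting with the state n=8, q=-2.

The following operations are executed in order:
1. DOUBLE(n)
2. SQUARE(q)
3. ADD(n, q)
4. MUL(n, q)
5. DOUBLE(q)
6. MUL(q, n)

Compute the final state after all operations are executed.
{n: 80, q: 640}

Step-by-step execution:
Initial: n=8, q=-2
After step 1 (DOUBLE(n)): n=16, q=-2
After step 2 (SQUARE(q)): n=16, q=4
After step 3 (ADD(n, q)): n=20, q=4
After step 4 (MUL(n, q)): n=80, q=4
After step 5 (DOUBLE(q)): n=80, q=8
After step 6 (MUL(q, n)): n=80, q=640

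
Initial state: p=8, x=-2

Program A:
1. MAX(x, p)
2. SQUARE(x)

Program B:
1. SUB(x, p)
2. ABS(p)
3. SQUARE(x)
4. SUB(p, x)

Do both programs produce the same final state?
No

Program A final state: p=8, x=64
Program B final state: p=-92, x=100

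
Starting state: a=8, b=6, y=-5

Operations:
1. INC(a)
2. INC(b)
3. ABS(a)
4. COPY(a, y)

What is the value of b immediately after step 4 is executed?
b = 7

Tracing b through execution:
Initial: b = 6
After step 1 (INC(a)): b = 6
After step 2 (INC(b)): b = 7
After step 3 (ABS(a)): b = 7
After step 4 (COPY(a, y)): b = 7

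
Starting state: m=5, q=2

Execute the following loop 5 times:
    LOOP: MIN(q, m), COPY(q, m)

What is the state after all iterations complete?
m=5, q=5

Iteration trace:
Start: m=5, q=2
After iteration 1: m=5, q=5
After iteration 2: m=5, q=5
After iteration 3: m=5, q=5
After iteration 4: m=5, q=5
After iteration 5: m=5, q=5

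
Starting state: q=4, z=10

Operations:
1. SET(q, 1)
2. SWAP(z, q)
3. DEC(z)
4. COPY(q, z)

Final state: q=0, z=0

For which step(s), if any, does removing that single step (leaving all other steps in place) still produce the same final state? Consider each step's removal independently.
None - removing any single step changes the final result

Testing removal of each single step:
Without step 1: final = q=3, z=3 (different)
Without step 2: final = q=9, z=9 (different)
Without step 3: final = q=1, z=1 (different)
Without step 4: final = q=10, z=0 (different)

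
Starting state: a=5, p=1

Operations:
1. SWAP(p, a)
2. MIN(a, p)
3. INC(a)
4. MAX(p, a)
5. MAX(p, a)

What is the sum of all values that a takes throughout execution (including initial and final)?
13

Values of a at each step:
Initial: a = 5
After step 1: a = 1
After step 2: a = 1
After step 3: a = 2
After step 4: a = 2
After step 5: a = 2
Sum = 5 + 1 + 1 + 2 + 2 + 2 = 13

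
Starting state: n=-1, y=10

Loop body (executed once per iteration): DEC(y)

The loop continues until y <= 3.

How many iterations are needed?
7

Tracing iterations:
Initial: n=-1, y=10
After iteration 1: n=-1, y=9
After iteration 2: n=-1, y=8
After iteration 3: n=-1, y=7
After iteration 4: n=-1, y=6
After iteration 5: n=-1, y=5
After iteration 6: n=-1, y=4
After iteration 7: n=-1, y=3
y <= 3 now holds, so the loop exits after 7 iterations.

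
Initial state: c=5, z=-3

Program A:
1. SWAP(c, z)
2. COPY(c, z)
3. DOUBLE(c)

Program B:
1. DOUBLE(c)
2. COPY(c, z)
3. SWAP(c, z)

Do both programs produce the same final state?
No

Program A final state: c=10, z=5
Program B final state: c=-3, z=-3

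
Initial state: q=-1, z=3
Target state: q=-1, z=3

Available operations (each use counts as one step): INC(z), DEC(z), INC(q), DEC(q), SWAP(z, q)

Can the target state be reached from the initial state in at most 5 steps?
Yes

Path (0 steps): 0 steps (already at target)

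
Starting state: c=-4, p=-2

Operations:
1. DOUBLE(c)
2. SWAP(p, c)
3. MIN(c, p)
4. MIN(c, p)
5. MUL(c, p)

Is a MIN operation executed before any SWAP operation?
No

First MIN: step 3
First SWAP: step 2
Since 3 > 2, SWAP comes first.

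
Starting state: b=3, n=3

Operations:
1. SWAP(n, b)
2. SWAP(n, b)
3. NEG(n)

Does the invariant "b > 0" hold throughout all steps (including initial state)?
Yes

The invariant holds at every step.

State at each step:
Initial: b=3, n=3
After step 1: b=3, n=3
After step 2: b=3, n=3
After step 3: b=3, n=-3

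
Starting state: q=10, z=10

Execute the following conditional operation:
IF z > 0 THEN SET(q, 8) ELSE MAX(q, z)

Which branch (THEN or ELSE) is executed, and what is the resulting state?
Branch: THEN, Final state: q=8, z=10

Evaluating condition: z > 0
z = 10
Condition is True, so THEN branch executes
After SET(q, 8): q=8, z=10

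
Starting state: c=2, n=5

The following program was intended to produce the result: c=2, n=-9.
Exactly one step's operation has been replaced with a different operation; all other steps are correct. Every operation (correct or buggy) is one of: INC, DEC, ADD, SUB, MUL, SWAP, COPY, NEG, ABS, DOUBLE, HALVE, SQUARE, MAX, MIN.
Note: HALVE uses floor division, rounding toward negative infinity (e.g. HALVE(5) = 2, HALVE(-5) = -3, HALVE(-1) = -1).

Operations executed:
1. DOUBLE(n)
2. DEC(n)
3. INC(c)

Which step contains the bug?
Step 3

Trace with buggy code:
Initial: c=2, n=5
After step 1: c=2, n=10
After step 2: c=2, n=9
After step 3: c=3, n=9
Actual final c=3, n=9 ≠ expected c=2, n=-9.
Step 3 is the only position where a single-operation replacement can produce the expected result.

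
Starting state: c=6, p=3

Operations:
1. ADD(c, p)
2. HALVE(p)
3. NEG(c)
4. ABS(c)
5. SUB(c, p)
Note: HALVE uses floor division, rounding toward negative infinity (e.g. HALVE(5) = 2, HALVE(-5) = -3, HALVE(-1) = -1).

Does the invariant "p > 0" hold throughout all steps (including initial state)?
Yes

The invariant holds at every step.

State at each step:
Initial: c=6, p=3
After step 1: c=9, p=3
After step 2: c=9, p=1
After step 3: c=-9, p=1
After step 4: c=9, p=1
After step 5: c=8, p=1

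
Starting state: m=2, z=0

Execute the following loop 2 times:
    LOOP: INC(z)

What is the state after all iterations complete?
m=2, z=2

Iteration trace:
Start: m=2, z=0
After iteration 1: m=2, z=1
After iteration 2: m=2, z=2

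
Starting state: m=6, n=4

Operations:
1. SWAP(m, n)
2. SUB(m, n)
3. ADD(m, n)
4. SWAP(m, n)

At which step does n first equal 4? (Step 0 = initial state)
Step 0

Tracing n:
Initial: n = 4 ← first occurrence
After step 1: n = 6
After step 2: n = 6
After step 3: n = 6
After step 4: n = 4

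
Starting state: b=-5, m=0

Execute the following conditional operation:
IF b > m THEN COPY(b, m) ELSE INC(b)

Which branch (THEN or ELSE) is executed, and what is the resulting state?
Branch: ELSE, Final state: b=-4, m=0

Evaluating condition: b > m
b = -5, m = 0
Condition is False, so ELSE branch executes
After INC(b): b=-4, m=0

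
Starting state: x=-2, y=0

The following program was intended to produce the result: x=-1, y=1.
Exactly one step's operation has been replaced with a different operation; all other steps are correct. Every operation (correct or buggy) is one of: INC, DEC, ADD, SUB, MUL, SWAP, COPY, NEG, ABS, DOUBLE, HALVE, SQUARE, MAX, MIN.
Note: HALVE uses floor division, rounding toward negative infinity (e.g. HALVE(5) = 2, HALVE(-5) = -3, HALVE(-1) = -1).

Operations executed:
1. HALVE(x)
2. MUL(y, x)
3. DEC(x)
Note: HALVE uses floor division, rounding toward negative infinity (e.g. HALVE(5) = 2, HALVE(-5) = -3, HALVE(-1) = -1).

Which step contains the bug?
Step 3

Trace with buggy code:
Initial: x=-2, y=0
After step 1: x=-1, y=0
After step 2: x=-1, y=0
After step 3: x=-2, y=0
Actual final x=-2, y=0 ≠ expected x=-1, y=1.
Step 3 is the only position where a single-operation replacement can produce the expected result.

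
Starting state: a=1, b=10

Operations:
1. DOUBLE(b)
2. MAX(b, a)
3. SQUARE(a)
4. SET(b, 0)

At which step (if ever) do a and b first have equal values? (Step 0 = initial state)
Never

a and b never become equal during execution.

Comparing values at each step:
Initial: a=1, b=10
After step 1: a=1, b=20
After step 2: a=1, b=20
After step 3: a=1, b=20
After step 4: a=1, b=0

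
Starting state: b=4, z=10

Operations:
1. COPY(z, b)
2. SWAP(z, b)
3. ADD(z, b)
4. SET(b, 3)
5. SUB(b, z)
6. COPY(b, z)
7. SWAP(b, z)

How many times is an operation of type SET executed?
1

Counting SET operations:
Step 4: SET(b, 3) ← SET
Total: 1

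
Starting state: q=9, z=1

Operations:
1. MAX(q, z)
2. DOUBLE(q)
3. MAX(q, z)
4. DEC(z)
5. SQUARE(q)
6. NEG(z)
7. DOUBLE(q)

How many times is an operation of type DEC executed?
1

Counting DEC operations:
Step 4: DEC(z) ← DEC
Total: 1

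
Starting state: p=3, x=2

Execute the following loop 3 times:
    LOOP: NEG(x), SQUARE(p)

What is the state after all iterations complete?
p=6561, x=-2

Iteration trace:
Start: p=3, x=2
After iteration 1: p=9, x=-2
After iteration 2: p=81, x=2
After iteration 3: p=6561, x=-2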